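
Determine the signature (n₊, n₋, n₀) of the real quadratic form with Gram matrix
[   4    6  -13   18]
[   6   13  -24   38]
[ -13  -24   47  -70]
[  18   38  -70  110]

Answer: (3, 1, 0)

Derivation:
step 0: pivot 4 → sign +
step 1: pivot 4 → sign +
step 2: pivot -5/16 → sign −
step 3: pivot 6/5 → sign +
signature = (3, 1, 0)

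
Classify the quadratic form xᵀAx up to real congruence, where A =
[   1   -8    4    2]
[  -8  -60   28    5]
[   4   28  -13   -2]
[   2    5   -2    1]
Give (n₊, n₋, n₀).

Answer: (2, 2, 0)

Derivation:
step 0: pivot 1 → sign +
step 1: pivot -124 → sign −
step 2: pivot 1/31 → sign +
step 3: pivot -1/4 → sign −
signature = (2, 2, 0)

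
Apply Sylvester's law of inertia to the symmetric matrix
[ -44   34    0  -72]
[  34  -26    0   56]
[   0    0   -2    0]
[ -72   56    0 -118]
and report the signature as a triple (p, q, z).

step 0: pivot -44 → sign −
step 1: pivot 3/11 → sign +
step 2: pivot -2 → sign −
step 3: pivot -2/3 → sign −
signature = (1, 3, 0)

Answer: (1, 3, 0)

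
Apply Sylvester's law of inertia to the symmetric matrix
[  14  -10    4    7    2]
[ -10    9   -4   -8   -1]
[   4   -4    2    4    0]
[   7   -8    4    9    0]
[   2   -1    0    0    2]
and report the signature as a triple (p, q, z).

step 0: pivot 14 → sign +
step 1: pivot 13/7 → sign +
step 2: pivot 2/13 → sign +
step 3: pivot 1/2 → sign +
step 4: pivot 1 → sign +
signature = (5, 0, 0)

Answer: (5, 0, 0)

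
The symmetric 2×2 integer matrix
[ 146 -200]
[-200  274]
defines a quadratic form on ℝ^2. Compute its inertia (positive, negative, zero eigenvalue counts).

Answer: (2, 0, 0)

Derivation:
step 0: pivot 146 → sign +
step 1: pivot 2/73 → sign +
signature = (2, 0, 0)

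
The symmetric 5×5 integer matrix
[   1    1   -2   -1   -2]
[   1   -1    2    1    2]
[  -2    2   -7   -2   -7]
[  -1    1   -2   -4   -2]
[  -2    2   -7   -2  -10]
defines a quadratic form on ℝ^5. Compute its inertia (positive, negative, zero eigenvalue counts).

step 0: pivot 1 → sign +
step 1: pivot -2 → sign −
step 2: pivot -3 → sign −
step 3: pivot -3 → sign −
step 4: pivot -3 → sign −
signature = (1, 4, 0)

Answer: (1, 4, 0)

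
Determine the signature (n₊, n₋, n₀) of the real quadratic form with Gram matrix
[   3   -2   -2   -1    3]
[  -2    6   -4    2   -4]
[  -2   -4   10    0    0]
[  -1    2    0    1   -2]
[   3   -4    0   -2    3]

Answer: (4, 1, 0)

Derivation:
step 0: pivot 3 → sign +
step 1: pivot 14/3 → sign +
step 2: pivot 18/7 → sign +
step 3: pivot -8/9 → sign −
step 4: pivot 1/8 → sign +
signature = (4, 1, 0)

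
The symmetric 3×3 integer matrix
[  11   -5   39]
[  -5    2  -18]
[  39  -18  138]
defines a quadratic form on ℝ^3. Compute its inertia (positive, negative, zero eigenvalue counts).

Answer: (1, 1, 1)

Derivation:
step 0: pivot 11 → sign +
step 1: pivot -3/11 → sign −
step 2: row/col 2 already zero → sign 0
signature = (1, 1, 1)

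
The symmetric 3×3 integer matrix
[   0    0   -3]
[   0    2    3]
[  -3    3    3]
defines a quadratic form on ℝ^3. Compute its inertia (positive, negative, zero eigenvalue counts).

step 0: pivot 2 → sign +
step 1: pivot -3/2 → sign −
step 2: pivot 6 → sign +
signature = (2, 1, 0)

Answer: (2, 1, 0)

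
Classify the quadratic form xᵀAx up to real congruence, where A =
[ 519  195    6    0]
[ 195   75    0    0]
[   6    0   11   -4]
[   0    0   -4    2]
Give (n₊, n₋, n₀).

step 0: pivot 519 → sign +
step 1: pivot 300/173 → sign +
step 2: pivot 8 → sign +
step 3: row/col 3 already zero → sign 0
signature = (3, 0, 1)

Answer: (3, 0, 1)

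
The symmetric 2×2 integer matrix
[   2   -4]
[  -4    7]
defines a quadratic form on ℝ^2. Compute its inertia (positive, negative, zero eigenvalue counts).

step 0: pivot 2 → sign +
step 1: pivot -1 → sign −
signature = (1, 1, 0)

Answer: (1, 1, 0)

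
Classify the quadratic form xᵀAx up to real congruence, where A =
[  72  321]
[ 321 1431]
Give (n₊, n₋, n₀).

step 0: pivot 72 → sign +
step 1: pivot -1/8 → sign −
signature = (1, 1, 0)

Answer: (1, 1, 0)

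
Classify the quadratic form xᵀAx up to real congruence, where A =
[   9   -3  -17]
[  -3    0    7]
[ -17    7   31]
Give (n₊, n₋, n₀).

step 0: pivot 9 → sign +
step 1: pivot -1 → sign −
step 2: pivot 2/3 → sign +
signature = (2, 1, 0)

Answer: (2, 1, 0)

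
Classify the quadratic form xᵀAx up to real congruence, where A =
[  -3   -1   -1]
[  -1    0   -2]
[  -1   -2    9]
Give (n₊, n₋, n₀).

step 0: pivot -3 → sign −
step 1: pivot 1/3 → sign +
step 2: pivot 1 → sign +
signature = (2, 1, 0)

Answer: (2, 1, 0)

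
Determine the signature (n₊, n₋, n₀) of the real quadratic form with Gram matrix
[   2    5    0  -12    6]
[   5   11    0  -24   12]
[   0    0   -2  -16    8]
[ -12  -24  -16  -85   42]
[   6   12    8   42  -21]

Answer: (1, 4, 0)

Derivation:
step 0: pivot 2 → sign +
step 1: pivot -3/2 → sign −
step 2: pivot -2 → sign −
step 3: pivot -5 → sign −
step 4: pivot -1/5 → sign −
signature = (1, 4, 0)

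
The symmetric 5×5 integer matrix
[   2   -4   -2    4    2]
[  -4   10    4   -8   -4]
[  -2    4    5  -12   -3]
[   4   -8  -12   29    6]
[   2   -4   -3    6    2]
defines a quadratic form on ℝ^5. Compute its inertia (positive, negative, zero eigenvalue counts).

step 0: pivot 2 → sign +
step 1: pivot 2 → sign +
step 2: pivot 3 → sign +
step 3: pivot -1/3 → sign −
step 4: pivot 1 → sign +
signature = (4, 1, 0)

Answer: (4, 1, 0)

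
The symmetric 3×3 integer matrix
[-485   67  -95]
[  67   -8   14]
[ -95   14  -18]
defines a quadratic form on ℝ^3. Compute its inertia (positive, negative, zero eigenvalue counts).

Answer: (1, 2, 0)

Derivation:
step 0: pivot -485 → sign −
step 1: pivot 609/485 → sign +
step 2: pivot -2/609 → sign −
signature = (1, 2, 0)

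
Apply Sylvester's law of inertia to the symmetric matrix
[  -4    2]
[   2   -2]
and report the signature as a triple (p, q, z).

Answer: (0, 2, 0)

Derivation:
step 0: pivot -4 → sign −
step 1: pivot -1 → sign −
signature = (0, 2, 0)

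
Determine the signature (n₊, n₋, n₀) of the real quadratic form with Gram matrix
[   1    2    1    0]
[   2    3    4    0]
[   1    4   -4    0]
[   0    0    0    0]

Answer: (1, 2, 1)

Derivation:
step 0: pivot 1 → sign +
step 1: pivot -1 → sign −
step 2: pivot -1 → sign −
step 3: row/col 3 already zero → sign 0
signature = (1, 2, 1)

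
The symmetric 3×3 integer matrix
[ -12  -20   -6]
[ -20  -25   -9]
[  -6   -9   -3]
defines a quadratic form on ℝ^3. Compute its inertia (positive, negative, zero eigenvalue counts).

step 0: pivot -12 → sign −
step 1: pivot 25/3 → sign +
step 2: pivot -3/25 → sign −
signature = (1, 2, 0)

Answer: (1, 2, 0)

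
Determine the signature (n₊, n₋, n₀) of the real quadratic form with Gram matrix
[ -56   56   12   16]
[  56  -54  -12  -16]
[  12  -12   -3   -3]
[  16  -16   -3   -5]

step 0: pivot -56 → sign −
step 1: pivot 2 → sign +
step 2: pivot -3/7 → sign −
step 3: row/col 3 already zero → sign 0
signature = (1, 2, 1)

Answer: (1, 2, 1)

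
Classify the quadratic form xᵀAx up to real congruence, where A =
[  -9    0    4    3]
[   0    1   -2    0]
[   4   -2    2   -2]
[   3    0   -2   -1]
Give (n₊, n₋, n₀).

Answer: (2, 2, 0)

Derivation:
step 0: pivot -9 → sign −
step 1: pivot 1 → sign +
step 2: pivot -2/9 → sign −
step 3: pivot 2 → sign +
signature = (2, 2, 0)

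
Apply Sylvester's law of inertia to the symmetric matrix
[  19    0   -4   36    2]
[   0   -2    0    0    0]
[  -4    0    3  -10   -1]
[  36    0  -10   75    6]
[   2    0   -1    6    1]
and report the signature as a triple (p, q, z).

step 0: pivot 19 → sign +
step 1: pivot -2 → sign −
step 2: pivot 41/19 → sign +
step 3: pivot 167/41 → sign +
step 4: pivot 6/167 → sign +
signature = (4, 1, 0)

Answer: (4, 1, 0)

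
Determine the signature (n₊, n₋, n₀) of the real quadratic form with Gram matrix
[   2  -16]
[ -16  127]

Answer: (1, 1, 0)

Derivation:
step 0: pivot 2 → sign +
step 1: pivot -1 → sign −
signature = (1, 1, 0)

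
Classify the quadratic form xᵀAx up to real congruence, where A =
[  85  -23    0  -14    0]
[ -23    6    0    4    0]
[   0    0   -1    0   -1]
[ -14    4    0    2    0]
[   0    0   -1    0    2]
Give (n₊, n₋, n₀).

Answer: (2, 3, 0)

Derivation:
step 0: pivot 85 → sign +
step 1: pivot -19/85 → sign −
step 2: pivot -1 → sign −
step 3: pivot -2/19 → sign −
step 4: pivot 3 → sign +
signature = (2, 3, 0)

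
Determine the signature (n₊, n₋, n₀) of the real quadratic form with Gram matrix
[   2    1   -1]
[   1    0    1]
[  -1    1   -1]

step 0: pivot 2 → sign +
step 1: pivot -1/2 → sign −
step 2: pivot 3 → sign +
signature = (2, 1, 0)

Answer: (2, 1, 0)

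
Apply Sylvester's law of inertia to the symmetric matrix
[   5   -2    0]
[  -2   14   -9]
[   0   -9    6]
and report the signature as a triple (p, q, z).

Answer: (2, 1, 0)

Derivation:
step 0: pivot 5 → sign +
step 1: pivot 66/5 → sign +
step 2: pivot -3/22 → sign −
signature = (2, 1, 0)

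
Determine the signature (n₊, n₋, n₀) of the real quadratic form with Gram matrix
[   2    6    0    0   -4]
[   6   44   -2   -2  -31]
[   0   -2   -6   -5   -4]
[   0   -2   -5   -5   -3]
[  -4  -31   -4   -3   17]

step 0: pivot 2 → sign +
step 1: pivot 26 → sign +
step 2: pivot -80/13 → sign −
step 3: pivot -67/80 → sign −
step 4: pivot -3/134 → sign −
signature = (2, 3, 0)

Answer: (2, 3, 0)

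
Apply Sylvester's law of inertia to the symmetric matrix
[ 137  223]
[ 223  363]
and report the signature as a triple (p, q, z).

step 0: pivot 137 → sign +
step 1: pivot 2/137 → sign +
signature = (2, 0, 0)

Answer: (2, 0, 0)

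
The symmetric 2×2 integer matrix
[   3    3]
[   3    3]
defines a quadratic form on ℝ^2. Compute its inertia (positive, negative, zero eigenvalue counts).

Answer: (1, 0, 1)

Derivation:
step 0: pivot 3 → sign +
step 1: row/col 1 already zero → sign 0
signature = (1, 0, 1)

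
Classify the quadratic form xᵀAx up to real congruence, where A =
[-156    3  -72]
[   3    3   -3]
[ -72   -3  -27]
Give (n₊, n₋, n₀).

step 0: pivot -156 → sign −
step 1: pivot 159/52 → sign +
step 2: pivot -3/53 → sign −
signature = (1, 2, 0)

Answer: (1, 2, 0)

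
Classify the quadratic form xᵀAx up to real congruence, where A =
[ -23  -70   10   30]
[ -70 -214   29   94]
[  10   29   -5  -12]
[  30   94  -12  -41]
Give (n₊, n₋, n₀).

step 0: pivot -23 → sign −
step 1: pivot -22/23 → sign −
step 2: pivot 3/2 → sign +
step 3: pivot -3/11 → sign −
signature = (1, 3, 0)

Answer: (1, 3, 0)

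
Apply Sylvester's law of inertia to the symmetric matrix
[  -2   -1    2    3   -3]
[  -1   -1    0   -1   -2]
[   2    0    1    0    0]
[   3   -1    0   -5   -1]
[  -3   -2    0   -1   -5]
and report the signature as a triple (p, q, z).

Answer: (1, 4, 0)

Derivation:
step 0: pivot -2 → sign −
step 1: pivot -1/2 → sign −
step 2: pivot 5 → sign +
step 3: pivot -4/5 → sign −
step 4: pivot -3/4 → sign −
signature = (1, 4, 0)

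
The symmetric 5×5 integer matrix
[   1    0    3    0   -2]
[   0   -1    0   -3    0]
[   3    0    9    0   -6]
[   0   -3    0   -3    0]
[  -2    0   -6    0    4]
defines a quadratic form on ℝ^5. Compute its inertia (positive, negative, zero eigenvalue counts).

step 0: pivot 1 → sign +
step 1: pivot -1 → sign −
step 2: pivot 6 → sign +
step 3: row/col 3 already zero → sign 0
step 4: row/col 4 already zero → sign 0
signature = (2, 1, 2)

Answer: (2, 1, 2)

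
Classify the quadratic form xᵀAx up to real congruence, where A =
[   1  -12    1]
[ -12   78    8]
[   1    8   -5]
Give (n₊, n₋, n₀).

Answer: (2, 1, 0)

Derivation:
step 0: pivot 1 → sign +
step 1: pivot -66 → sign −
step 2: pivot 2/33 → sign +
signature = (2, 1, 0)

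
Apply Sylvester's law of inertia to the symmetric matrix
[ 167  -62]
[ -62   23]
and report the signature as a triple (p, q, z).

Answer: (1, 1, 0)

Derivation:
step 0: pivot 167 → sign +
step 1: pivot -3/167 → sign −
signature = (1, 1, 0)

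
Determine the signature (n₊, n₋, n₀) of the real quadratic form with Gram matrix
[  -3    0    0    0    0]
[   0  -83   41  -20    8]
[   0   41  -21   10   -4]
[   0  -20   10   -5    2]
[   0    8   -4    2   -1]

Answer: (0, 5, 0)

Derivation:
step 0: pivot -3 → sign −
step 1: pivot -83 → sign −
step 2: pivot -62/83 → sign −
step 3: pivot -5/31 → sign −
step 4: pivot -1/5 → sign −
signature = (0, 5, 0)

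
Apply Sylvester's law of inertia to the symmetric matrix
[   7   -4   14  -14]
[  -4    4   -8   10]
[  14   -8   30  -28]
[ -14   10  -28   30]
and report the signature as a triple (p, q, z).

Answer: (3, 1, 0)

Derivation:
step 0: pivot 7 → sign +
step 1: pivot 12/7 → sign +
step 2: pivot 2 → sign +
step 3: pivot -1/3 → sign −
signature = (3, 1, 0)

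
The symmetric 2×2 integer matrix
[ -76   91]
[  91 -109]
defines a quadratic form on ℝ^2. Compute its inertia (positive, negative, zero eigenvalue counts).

Answer: (0, 2, 0)

Derivation:
step 0: pivot -76 → sign −
step 1: pivot -3/76 → sign −
signature = (0, 2, 0)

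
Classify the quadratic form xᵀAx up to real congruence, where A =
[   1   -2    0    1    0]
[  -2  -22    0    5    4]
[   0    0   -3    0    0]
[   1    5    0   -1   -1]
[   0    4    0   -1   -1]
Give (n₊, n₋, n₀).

step 0: pivot 1 → sign +
step 1: pivot -26 → sign −
step 2: pivot -3 → sign −
step 3: pivot -3/26 → sign −
step 4: pivot -1/3 → sign −
signature = (1, 4, 0)

Answer: (1, 4, 0)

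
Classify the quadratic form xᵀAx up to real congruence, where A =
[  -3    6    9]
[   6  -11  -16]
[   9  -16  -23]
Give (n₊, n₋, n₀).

step 0: pivot -3 → sign −
step 1: pivot 1 → sign +
step 2: row/col 2 already zero → sign 0
signature = (1, 1, 1)

Answer: (1, 1, 1)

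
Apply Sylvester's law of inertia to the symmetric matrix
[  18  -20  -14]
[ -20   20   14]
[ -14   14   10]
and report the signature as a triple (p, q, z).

step 0: pivot 18 → sign +
step 1: pivot -20/9 → sign −
step 2: pivot 1/5 → sign +
signature = (2, 1, 0)

Answer: (2, 1, 0)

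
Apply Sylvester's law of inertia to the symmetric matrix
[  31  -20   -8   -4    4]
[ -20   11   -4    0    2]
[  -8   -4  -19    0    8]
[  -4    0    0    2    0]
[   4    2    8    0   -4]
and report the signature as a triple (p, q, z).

Answer: (2, 2, 1)

Derivation:
step 0: pivot 31 → sign +
step 1: pivot -59/31 → sign −
step 2: pivot 1359/59 → sign +
step 3: pivot -98/151 → sign −
step 4: row/col 4 already zero → sign 0
signature = (2, 2, 1)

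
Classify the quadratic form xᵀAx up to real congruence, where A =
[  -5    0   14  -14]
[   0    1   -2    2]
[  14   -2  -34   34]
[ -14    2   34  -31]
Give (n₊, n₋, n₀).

Answer: (3, 1, 0)

Derivation:
step 0: pivot -5 → sign −
step 1: pivot 1 → sign +
step 2: pivot 6/5 → sign +
step 3: pivot 3 → sign +
signature = (3, 1, 0)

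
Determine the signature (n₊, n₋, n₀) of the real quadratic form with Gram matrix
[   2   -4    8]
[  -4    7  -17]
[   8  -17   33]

step 0: pivot 2 → sign +
step 1: pivot -1 → sign −
step 2: pivot 2 → sign +
signature = (2, 1, 0)

Answer: (2, 1, 0)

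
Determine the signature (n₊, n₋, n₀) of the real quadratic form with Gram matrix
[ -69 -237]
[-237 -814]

Answer: (1, 1, 0)

Derivation:
step 0: pivot -69 → sign −
step 1: pivot 1/23 → sign +
signature = (1, 1, 0)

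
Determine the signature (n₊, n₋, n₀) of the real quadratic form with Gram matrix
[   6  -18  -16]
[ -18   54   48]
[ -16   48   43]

step 0: pivot 6 → sign +
step 1: pivot 1/3 → sign +
step 2: row/col 2 already zero → sign 0
signature = (2, 0, 1)

Answer: (2, 0, 1)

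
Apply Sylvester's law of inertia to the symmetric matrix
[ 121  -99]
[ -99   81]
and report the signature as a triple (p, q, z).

step 0: pivot 121 → sign +
step 1: row/col 1 already zero → sign 0
signature = (1, 0, 1)

Answer: (1, 0, 1)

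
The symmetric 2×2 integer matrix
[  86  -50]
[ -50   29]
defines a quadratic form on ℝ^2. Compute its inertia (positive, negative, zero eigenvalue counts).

step 0: pivot 86 → sign +
step 1: pivot -3/43 → sign −
signature = (1, 1, 0)

Answer: (1, 1, 0)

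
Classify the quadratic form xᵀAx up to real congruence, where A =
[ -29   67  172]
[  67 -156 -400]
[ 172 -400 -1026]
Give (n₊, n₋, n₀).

Answer: (0, 3, 0)

Derivation:
step 0: pivot -29 → sign −
step 1: pivot -35/29 → sign −
step 2: pivot -6/35 → sign −
signature = (0, 3, 0)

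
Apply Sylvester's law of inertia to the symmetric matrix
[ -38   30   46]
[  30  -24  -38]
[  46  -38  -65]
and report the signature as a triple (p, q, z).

step 0: pivot -38 → sign −
step 1: pivot -6/19 → sign −
step 2: pivot -1/3 → sign −
signature = (0, 3, 0)

Answer: (0, 3, 0)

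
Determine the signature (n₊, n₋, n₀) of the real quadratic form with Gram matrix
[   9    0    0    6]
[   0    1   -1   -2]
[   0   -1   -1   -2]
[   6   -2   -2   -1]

Answer: (2, 2, 0)

Derivation:
step 0: pivot 9 → sign +
step 1: pivot 1 → sign +
step 2: pivot -2 → sign −
step 3: pivot -1 → sign −
signature = (2, 2, 0)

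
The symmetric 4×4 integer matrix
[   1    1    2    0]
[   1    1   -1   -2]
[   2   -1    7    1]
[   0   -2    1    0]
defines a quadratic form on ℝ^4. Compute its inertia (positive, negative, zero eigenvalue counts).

step 0: pivot 1 → sign +
step 1: pivot 3 → sign +
step 2: pivot -3 → sign −
step 3: row/col 3 already zero → sign 0
signature = (2, 1, 1)

Answer: (2, 1, 1)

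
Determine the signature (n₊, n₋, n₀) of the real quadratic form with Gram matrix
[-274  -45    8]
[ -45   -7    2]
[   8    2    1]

Answer: (2, 1, 0)

Derivation:
step 0: pivot -274 → sign −
step 1: pivot 107/274 → sign +
step 2: pivot 3/107 → sign +
signature = (2, 1, 0)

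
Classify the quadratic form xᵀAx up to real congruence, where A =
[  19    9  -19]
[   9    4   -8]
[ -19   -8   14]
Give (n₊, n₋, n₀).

Answer: (1, 2, 0)

Derivation:
step 0: pivot 19 → sign +
step 1: pivot -5/19 → sign −
step 2: pivot -6/5 → sign −
signature = (1, 2, 0)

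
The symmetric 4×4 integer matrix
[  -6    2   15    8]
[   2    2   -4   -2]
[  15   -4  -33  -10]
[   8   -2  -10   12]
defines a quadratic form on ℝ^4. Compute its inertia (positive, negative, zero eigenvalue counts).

Answer: (2, 2, 0)

Derivation:
step 0: pivot -6 → sign −
step 1: pivot 8/3 → sign +
step 2: pivot 33/8 → sign +
step 3: pivot -6/11 → sign −
signature = (2, 2, 0)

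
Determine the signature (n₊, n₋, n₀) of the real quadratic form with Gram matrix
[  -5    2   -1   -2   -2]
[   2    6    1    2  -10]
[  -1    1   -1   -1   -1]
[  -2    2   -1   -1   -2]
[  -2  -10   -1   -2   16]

Answer: (2, 3, 0)

Derivation:
step 0: pivot -5 → sign −
step 1: pivot 34/5 → sign +
step 2: pivot -29/34 → sign −
step 3: pivot 5/29 → sign +
step 4: pivot -6/5 → sign −
signature = (2, 3, 0)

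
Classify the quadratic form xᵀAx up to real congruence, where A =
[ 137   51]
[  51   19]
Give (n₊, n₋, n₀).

Answer: (2, 0, 0)

Derivation:
step 0: pivot 137 → sign +
step 1: pivot 2/137 → sign +
signature = (2, 0, 0)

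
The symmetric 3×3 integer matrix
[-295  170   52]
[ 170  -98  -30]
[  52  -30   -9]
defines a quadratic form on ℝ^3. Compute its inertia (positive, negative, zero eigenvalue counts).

Answer: (1, 2, 0)

Derivation:
step 0: pivot -295 → sign −
step 1: pivot -2/59 → sign −
step 2: pivot 1/5 → sign +
signature = (1, 2, 0)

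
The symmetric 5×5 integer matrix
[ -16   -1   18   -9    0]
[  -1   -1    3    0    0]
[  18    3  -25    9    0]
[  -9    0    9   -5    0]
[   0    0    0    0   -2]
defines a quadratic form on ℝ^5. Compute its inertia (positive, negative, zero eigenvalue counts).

Answer: (1, 4, 0)

Derivation:
step 0: pivot -16 → sign −
step 1: pivot -15/16 → sign −
step 2: pivot -1 → sign −
step 3: pivot 2/5 → sign +
step 4: pivot -2 → sign −
signature = (1, 4, 0)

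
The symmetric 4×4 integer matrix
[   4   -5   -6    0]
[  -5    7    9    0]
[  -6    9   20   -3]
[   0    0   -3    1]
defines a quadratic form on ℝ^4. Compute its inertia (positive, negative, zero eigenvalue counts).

step 0: pivot 4 → sign +
step 1: pivot 3/4 → sign +
step 2: pivot 8 → sign +
step 3: pivot -1/8 → sign −
signature = (3, 1, 0)

Answer: (3, 1, 0)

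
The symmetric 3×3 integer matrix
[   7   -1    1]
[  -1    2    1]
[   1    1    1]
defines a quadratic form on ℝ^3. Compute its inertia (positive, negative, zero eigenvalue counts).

step 0: pivot 7 → sign +
step 1: pivot 13/7 → sign +
step 2: pivot 2/13 → sign +
signature = (3, 0, 0)

Answer: (3, 0, 0)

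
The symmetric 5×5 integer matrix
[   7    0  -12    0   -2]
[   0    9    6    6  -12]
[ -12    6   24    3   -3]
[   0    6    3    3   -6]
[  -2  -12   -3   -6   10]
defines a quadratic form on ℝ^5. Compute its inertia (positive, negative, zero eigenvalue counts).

Answer: (3, 2, 0)

Derivation:
step 0: pivot 7 → sign +
step 1: pivot 9 → sign +
step 2: pivot -4/7 → sign −
step 3: pivot 3/4 → sign +
step 4: pivot -3 → sign −
signature = (3, 2, 0)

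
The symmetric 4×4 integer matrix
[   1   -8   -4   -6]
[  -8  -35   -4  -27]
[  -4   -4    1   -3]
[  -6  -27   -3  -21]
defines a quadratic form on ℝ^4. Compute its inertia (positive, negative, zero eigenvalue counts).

step 0: pivot 1 → sign +
step 1: pivot -99 → sign −
step 2: pivot -21/11 → sign −
step 3: pivot -1/7 → sign −
signature = (1, 3, 0)

Answer: (1, 3, 0)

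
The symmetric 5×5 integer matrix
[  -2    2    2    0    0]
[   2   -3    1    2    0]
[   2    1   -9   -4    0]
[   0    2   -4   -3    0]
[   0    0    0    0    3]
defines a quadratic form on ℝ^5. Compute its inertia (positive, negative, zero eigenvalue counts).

Answer: (2, 3, 0)

Derivation:
step 0: pivot -2 → sign −
step 1: pivot -1 → sign −
step 2: pivot 2 → sign +
step 3: pivot -1 → sign −
step 4: pivot 3 → sign +
signature = (2, 3, 0)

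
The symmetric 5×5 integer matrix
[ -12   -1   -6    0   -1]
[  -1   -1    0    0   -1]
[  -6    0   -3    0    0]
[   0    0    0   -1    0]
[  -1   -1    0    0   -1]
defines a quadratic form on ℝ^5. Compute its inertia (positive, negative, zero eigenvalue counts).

Answer: (1, 3, 1)

Derivation:
step 0: pivot -12 → sign −
step 1: pivot -11/12 → sign −
step 2: pivot 3/11 → sign +
step 3: pivot -1 → sign −
step 4: row/col 4 already zero → sign 0
signature = (1, 3, 1)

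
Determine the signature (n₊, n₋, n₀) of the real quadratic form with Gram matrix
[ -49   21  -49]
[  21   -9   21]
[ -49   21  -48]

step 0: pivot -49 → sign −
step 1: pivot 1 → sign +
step 2: row/col 2 already zero → sign 0
signature = (1, 1, 1)

Answer: (1, 1, 1)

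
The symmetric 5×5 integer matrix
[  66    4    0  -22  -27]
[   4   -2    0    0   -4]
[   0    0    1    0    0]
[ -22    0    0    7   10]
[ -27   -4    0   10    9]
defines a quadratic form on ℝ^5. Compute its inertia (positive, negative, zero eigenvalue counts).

step 0: pivot 66 → sign +
step 1: pivot -74/33 → sign −
step 2: pivot 1 → sign +
step 3: pivot 17/37 → sign +
step 4: pivot 3/34 → sign +
signature = (4, 1, 0)

Answer: (4, 1, 0)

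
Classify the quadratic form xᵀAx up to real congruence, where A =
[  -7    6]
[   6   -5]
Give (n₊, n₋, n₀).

step 0: pivot -7 → sign −
step 1: pivot 1/7 → sign +
signature = (1, 1, 0)

Answer: (1, 1, 0)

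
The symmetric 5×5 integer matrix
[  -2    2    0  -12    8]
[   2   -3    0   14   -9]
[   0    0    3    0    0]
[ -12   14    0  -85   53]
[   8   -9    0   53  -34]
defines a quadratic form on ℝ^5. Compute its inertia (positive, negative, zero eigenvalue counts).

Answer: (1, 3, 1)

Derivation:
step 0: pivot -2 → sign −
step 1: pivot -1 → sign −
step 2: pivot 3 → sign +
step 3: pivot -9 → sign −
step 4: row/col 4 already zero → sign 0
signature = (1, 3, 1)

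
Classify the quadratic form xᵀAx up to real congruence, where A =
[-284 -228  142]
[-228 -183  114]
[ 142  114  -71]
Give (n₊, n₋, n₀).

step 0: pivot -284 → sign −
step 1: pivot 3/71 → sign +
step 2: row/col 2 already zero → sign 0
signature = (1, 1, 1)

Answer: (1, 1, 1)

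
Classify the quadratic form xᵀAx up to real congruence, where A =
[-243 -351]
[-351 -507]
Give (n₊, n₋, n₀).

step 0: pivot -243 → sign −
step 1: row/col 1 already zero → sign 0
signature = (0, 1, 1)

Answer: (0, 1, 1)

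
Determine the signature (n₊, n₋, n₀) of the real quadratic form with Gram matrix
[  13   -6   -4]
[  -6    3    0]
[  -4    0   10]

step 0: pivot 13 → sign +
step 1: pivot 3/13 → sign +
step 2: pivot -6 → sign −
signature = (2, 1, 0)

Answer: (2, 1, 0)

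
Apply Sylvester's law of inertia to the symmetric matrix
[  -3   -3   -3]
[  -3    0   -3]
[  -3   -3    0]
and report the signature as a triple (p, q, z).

Answer: (2, 1, 0)

Derivation:
step 0: pivot -3 → sign −
step 1: pivot 3 → sign +
step 2: pivot 3 → sign +
signature = (2, 1, 0)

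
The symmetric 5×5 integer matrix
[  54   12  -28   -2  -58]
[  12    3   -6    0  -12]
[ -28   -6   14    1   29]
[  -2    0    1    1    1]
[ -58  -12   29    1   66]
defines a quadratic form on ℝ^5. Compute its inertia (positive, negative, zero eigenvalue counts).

step 0: pivot 54 → sign +
step 1: pivot 1/3 → sign +
step 2: pivot -2/3 → sign −
step 3: pivot 1/2 → sign +
step 4: pivot 1 → sign +
signature = (4, 1, 0)

Answer: (4, 1, 0)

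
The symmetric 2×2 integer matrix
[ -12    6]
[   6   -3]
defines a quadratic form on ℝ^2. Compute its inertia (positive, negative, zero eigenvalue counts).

step 0: pivot -12 → sign −
step 1: row/col 1 already zero → sign 0
signature = (0, 1, 1)

Answer: (0, 1, 1)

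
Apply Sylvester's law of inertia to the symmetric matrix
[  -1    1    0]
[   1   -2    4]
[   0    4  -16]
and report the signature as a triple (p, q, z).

Answer: (0, 2, 1)

Derivation:
step 0: pivot -1 → sign −
step 1: pivot -1 → sign −
step 2: row/col 2 already zero → sign 0
signature = (0, 2, 1)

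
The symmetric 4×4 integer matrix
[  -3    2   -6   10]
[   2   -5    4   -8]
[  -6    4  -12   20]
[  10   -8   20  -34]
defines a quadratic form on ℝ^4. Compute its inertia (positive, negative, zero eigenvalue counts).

Answer: (0, 3, 1)

Derivation:
step 0: pivot -3 → sign −
step 1: pivot -11/3 → sign −
step 2: pivot -2/11 → sign −
step 3: row/col 3 already zero → sign 0
signature = (0, 3, 1)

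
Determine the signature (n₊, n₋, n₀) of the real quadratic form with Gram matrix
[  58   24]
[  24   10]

step 0: pivot 58 → sign +
step 1: pivot 2/29 → sign +
signature = (2, 0, 0)

Answer: (2, 0, 0)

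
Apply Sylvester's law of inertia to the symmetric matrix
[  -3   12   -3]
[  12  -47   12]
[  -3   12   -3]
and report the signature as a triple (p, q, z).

step 0: pivot -3 → sign −
step 1: pivot 1 → sign +
step 2: row/col 2 already zero → sign 0
signature = (1, 1, 1)

Answer: (1, 1, 1)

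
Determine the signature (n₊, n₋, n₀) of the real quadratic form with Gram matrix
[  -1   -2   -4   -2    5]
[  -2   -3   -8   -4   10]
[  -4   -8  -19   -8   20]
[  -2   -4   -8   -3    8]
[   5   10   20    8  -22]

Answer: (2, 3, 0)

Derivation:
step 0: pivot -1 → sign −
step 1: pivot 1 → sign +
step 2: pivot -3 → sign −
step 3: pivot 1 → sign +
step 4: pivot -1 → sign −
signature = (2, 3, 0)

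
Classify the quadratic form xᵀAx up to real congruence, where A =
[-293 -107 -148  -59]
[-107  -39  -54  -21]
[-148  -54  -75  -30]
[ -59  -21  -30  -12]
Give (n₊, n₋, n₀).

Answer: (1, 3, 0)

Derivation:
step 0: pivot -293 → sign −
step 1: pivot 22/293 → sign +
step 2: pivot -3/11 → sign −
step 3: pivot -3 → sign −
signature = (1, 3, 0)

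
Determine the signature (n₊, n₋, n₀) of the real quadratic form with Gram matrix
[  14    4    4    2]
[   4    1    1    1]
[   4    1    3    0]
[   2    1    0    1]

Answer: (3, 1, 0)

Derivation:
step 0: pivot 14 → sign +
step 1: pivot -1/7 → sign −
step 2: pivot 2 → sign +
step 3: pivot 3/2 → sign +
signature = (3, 1, 0)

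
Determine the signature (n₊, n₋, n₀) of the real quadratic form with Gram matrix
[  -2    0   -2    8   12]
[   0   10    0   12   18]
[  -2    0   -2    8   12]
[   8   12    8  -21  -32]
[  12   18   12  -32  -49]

step 0: pivot -2 → sign −
step 1: pivot 10 → sign +
step 2: pivot -17/5 → sign −
step 3: pivot -3/17 → sign −
step 4: row/col 4 already zero → sign 0
signature = (1, 3, 1)

Answer: (1, 3, 1)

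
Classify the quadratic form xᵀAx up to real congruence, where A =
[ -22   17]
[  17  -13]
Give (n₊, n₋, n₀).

Answer: (1, 1, 0)

Derivation:
step 0: pivot -22 → sign −
step 1: pivot 3/22 → sign +
signature = (1, 1, 0)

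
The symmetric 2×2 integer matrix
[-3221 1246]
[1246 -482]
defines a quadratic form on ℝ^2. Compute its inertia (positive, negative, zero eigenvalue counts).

step 0: pivot -3221 → sign −
step 1: pivot -6/3221 → sign −
signature = (0, 2, 0)

Answer: (0, 2, 0)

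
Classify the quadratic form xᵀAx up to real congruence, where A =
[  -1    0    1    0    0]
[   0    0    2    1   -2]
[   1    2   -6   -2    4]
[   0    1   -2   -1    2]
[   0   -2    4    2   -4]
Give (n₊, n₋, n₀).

Answer: (1, 3, 1)

Derivation:
step 0: pivot -1 → sign −
step 1: pivot -5 → sign −
step 2: pivot 4/5 → sign +
step 3: pivot -1/4 → sign −
step 4: row/col 4 already zero → sign 0
signature = (1, 3, 1)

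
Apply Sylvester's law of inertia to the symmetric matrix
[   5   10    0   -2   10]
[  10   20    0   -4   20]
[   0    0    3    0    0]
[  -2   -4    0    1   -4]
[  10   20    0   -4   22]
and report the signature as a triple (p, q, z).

Answer: (4, 0, 1)

Derivation:
step 0: pivot 5 → sign +
step 1: pivot 3 → sign +
step 2: pivot 1/5 → sign +
step 3: pivot 2 → sign +
step 4: row/col 4 already zero → sign 0
signature = (4, 0, 1)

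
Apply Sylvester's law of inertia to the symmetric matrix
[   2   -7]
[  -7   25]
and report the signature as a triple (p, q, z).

step 0: pivot 2 → sign +
step 1: pivot 1/2 → sign +
signature = (2, 0, 0)

Answer: (2, 0, 0)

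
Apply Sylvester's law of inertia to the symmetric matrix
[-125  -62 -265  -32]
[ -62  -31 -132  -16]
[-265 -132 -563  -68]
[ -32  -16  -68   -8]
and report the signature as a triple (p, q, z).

Answer: (1, 2, 1)

Derivation:
step 0: pivot -125 → sign −
step 1: pivot -31/125 → sign −
step 2: pivot 2/31 → sign +
step 3: row/col 3 already zero → sign 0
signature = (1, 2, 1)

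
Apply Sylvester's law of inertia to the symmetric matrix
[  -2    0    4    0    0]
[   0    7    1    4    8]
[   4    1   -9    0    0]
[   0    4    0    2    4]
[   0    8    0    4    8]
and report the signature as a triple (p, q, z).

step 0: pivot -2 → sign −
step 1: pivot 7 → sign +
step 2: pivot -8/7 → sign −
step 3: row/col 3 already zero → sign 0
step 4: row/col 4 already zero → sign 0
signature = (1, 2, 2)

Answer: (1, 2, 2)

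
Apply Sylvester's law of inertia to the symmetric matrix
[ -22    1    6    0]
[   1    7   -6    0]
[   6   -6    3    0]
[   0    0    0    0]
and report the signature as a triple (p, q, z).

step 0: pivot -22 → sign −
step 1: pivot 155/22 → sign +
step 2: pivot -3/155 → sign −
step 3: row/col 3 already zero → sign 0
signature = (1, 2, 1)

Answer: (1, 2, 1)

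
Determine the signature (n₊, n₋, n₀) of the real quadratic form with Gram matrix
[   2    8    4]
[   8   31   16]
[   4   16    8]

step 0: pivot 2 → sign +
step 1: pivot -1 → sign −
step 2: row/col 2 already zero → sign 0
signature = (1, 1, 1)

Answer: (1, 1, 1)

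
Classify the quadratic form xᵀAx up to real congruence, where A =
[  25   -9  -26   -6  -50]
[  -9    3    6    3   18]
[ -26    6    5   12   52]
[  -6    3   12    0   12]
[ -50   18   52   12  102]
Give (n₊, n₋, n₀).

step 0: pivot 25 → sign +
step 1: pivot -6/25 → sign −
step 2: pivot 25 → sign +
step 3: pivot 3/50 → sign +
step 4: pivot 2 → sign +
signature = (4, 1, 0)

Answer: (4, 1, 0)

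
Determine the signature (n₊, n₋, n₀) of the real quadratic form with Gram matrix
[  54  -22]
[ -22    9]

step 0: pivot 54 → sign +
step 1: pivot 1/27 → sign +
signature = (2, 0, 0)

Answer: (2, 0, 0)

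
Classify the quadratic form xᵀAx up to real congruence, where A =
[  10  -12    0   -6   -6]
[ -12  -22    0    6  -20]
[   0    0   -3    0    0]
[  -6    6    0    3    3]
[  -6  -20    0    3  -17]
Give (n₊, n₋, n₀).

step 0: pivot 10 → sign +
step 1: pivot -182/5 → sign −
step 2: pivot -3 → sign −
step 3: pivot -51/91 → sign −
step 4: pivot -2/17 → sign −
signature = (1, 4, 0)

Answer: (1, 4, 0)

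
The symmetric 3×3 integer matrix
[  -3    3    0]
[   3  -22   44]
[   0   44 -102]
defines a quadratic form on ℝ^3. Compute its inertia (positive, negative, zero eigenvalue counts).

step 0: pivot -3 → sign −
step 1: pivot -19 → sign −
step 2: pivot -2/19 → sign −
signature = (0, 3, 0)

Answer: (0, 3, 0)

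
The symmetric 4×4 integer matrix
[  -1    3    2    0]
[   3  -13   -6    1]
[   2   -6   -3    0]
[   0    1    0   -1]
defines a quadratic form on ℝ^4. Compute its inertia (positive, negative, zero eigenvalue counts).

Answer: (1, 3, 0)

Derivation:
step 0: pivot -1 → sign −
step 1: pivot -4 → sign −
step 2: pivot 1 → sign +
step 3: pivot -3/4 → sign −
signature = (1, 3, 0)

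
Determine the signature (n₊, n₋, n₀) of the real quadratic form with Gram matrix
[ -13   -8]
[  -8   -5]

Answer: (0, 2, 0)

Derivation:
step 0: pivot -13 → sign −
step 1: pivot -1/13 → sign −
signature = (0, 2, 0)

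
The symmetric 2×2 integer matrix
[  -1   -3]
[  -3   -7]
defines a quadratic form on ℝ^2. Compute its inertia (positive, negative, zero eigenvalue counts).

step 0: pivot -1 → sign −
step 1: pivot 2 → sign +
signature = (1, 1, 0)

Answer: (1, 1, 0)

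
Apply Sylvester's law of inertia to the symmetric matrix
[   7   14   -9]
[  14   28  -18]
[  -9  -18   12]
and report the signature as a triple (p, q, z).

Answer: (2, 0, 1)

Derivation:
step 0: pivot 7 → sign +
step 1: pivot 3/7 → sign +
step 2: row/col 2 already zero → sign 0
signature = (2, 0, 1)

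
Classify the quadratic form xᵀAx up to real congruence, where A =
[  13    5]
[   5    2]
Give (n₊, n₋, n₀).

step 0: pivot 13 → sign +
step 1: pivot 1/13 → sign +
signature = (2, 0, 0)

Answer: (2, 0, 0)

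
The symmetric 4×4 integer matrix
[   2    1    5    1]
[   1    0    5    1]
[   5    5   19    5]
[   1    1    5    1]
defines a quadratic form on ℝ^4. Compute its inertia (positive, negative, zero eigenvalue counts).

Answer: (2, 2, 0)

Derivation:
step 0: pivot 2 → sign +
step 1: pivot -1/2 → sign −
step 2: pivot 19 → sign +
step 3: pivot -6/19 → sign −
signature = (2, 2, 0)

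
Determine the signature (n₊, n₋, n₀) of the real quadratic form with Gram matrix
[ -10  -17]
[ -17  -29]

Answer: (0, 2, 0)

Derivation:
step 0: pivot -10 → sign −
step 1: pivot -1/10 → sign −
signature = (0, 2, 0)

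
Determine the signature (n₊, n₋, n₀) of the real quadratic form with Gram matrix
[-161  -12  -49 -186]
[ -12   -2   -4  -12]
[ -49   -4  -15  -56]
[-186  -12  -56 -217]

step 0: pivot -161 → sign −
step 1: pivot -178/161 → sign −
step 2: pivot 2/89 → sign +
step 3: pivot 1 → sign +
signature = (2, 2, 0)

Answer: (2, 2, 0)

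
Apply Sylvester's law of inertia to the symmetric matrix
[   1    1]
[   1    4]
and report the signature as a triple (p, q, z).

step 0: pivot 1 → sign +
step 1: pivot 3 → sign +
signature = (2, 0, 0)

Answer: (2, 0, 0)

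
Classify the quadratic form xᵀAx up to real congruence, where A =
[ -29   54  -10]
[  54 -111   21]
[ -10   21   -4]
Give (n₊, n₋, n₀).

step 0: pivot -29 → sign −
step 1: pivot -303/29 → sign −
step 2: pivot -1/101 → sign −
signature = (0, 3, 0)

Answer: (0, 3, 0)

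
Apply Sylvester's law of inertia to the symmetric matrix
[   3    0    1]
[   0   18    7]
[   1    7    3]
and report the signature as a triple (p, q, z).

Answer: (2, 1, 0)

Derivation:
step 0: pivot 3 → sign +
step 1: pivot 18 → sign +
step 2: pivot -1/18 → sign −
signature = (2, 1, 0)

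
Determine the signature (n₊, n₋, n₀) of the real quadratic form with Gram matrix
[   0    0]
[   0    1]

Answer: (1, 0, 1)

Derivation:
step 0: pivot 1 → sign +
step 1: row/col 1 already zero → sign 0
signature = (1, 0, 1)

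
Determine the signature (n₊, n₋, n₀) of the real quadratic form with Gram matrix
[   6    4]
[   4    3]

Answer: (2, 0, 0)

Derivation:
step 0: pivot 6 → sign +
step 1: pivot 1/3 → sign +
signature = (2, 0, 0)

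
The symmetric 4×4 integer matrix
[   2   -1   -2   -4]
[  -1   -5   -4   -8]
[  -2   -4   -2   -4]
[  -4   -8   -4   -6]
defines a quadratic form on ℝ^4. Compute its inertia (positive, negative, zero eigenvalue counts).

step 0: pivot 2 → sign +
step 1: pivot -11/2 → sign −
step 2: pivot 6/11 → sign +
step 3: pivot 2 → sign +
signature = (3, 1, 0)

Answer: (3, 1, 0)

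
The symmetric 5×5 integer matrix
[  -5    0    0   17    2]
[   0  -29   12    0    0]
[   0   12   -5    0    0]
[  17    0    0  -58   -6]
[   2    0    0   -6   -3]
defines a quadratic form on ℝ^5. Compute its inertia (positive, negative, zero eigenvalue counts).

step 0: pivot -5 → sign −
step 1: pivot -29 → sign −
step 2: pivot -1/29 → sign −
step 3: pivot -1/5 → sign −
step 4: pivot 1 → sign +
signature = (1, 4, 0)

Answer: (1, 4, 0)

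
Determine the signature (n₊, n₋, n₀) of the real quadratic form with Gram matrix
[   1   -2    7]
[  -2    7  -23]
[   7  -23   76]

step 0: pivot 1 → sign +
step 1: pivot 3 → sign +
step 2: row/col 2 already zero → sign 0
signature = (2, 0, 1)

Answer: (2, 0, 1)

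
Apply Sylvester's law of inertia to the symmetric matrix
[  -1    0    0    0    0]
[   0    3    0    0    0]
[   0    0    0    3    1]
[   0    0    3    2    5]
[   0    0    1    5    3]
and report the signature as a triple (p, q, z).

step 0: pivot -1 → sign −
step 1: pivot 3 → sign +
step 2: pivot 2 → sign +
step 3: pivot -9/2 → sign −
step 4: pivot -1/9 → sign −
signature = (2, 3, 0)

Answer: (2, 3, 0)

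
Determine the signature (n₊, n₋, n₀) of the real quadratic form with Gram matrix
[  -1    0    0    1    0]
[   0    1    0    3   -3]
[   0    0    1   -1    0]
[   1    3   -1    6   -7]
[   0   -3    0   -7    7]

step 0: pivot -1 → sign −
step 1: pivot 1 → sign +
step 2: pivot 1 → sign +
step 3: pivot -3 → sign −
step 4: pivot -2/3 → sign −
signature = (2, 3, 0)

Answer: (2, 3, 0)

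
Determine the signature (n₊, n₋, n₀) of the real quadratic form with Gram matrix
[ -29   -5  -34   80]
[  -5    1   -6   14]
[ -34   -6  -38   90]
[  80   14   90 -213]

Answer: (2, 2, 0)

Derivation:
step 0: pivot -29 → sign −
step 1: pivot 54/29 → sign +
step 2: pivot 50/27 → sign +
step 3: pivot -1/25 → sign −
signature = (2, 2, 0)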